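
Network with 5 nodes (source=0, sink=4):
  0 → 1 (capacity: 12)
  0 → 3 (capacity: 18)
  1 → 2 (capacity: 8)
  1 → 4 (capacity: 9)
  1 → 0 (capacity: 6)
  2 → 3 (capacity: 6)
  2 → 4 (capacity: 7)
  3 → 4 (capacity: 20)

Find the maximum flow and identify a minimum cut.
Max flow = 30, Min cut edges: (0,1), (0,3)

Maximum flow: 30
Minimum cut: (0,1), (0,3)
Partition: S = [0], T = [1, 2, 3, 4]

Max-flow min-cut theorem verified: both equal 30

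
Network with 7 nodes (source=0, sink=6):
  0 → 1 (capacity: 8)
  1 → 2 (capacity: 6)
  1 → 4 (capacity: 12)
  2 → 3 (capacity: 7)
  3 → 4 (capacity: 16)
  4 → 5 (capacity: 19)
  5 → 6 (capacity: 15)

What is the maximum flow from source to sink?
Maximum flow = 8

Max flow: 8

Flow assignment:
  0 → 1: 8/8
  1 → 4: 8/12
  4 → 5: 8/19
  5 → 6: 8/15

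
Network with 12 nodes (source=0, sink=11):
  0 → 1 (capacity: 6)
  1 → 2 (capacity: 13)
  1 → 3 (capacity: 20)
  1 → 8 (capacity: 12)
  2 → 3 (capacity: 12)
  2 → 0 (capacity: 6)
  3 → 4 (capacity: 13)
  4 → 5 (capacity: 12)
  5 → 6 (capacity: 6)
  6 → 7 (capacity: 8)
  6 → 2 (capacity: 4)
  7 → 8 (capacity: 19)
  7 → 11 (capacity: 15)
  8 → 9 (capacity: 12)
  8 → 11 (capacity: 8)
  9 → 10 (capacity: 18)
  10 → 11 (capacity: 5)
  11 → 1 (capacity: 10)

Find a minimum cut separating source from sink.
Min cut value = 6, edges: (0,1)

Min cut value: 6
Partition: S = [0], T = [1, 2, 3, 4, 5, 6, 7, 8, 9, 10, 11]
Cut edges: (0,1)

By max-flow min-cut theorem, max flow = min cut = 6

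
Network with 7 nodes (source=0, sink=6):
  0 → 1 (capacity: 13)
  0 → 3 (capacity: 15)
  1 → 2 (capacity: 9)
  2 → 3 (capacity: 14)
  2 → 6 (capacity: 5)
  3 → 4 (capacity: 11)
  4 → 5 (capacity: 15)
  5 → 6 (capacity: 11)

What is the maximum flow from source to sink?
Maximum flow = 16

Max flow: 16

Flow assignment:
  0 → 1: 5/13
  0 → 3: 11/15
  1 → 2: 5/9
  2 → 6: 5/5
  3 → 4: 11/11
  4 → 5: 11/15
  5 → 6: 11/11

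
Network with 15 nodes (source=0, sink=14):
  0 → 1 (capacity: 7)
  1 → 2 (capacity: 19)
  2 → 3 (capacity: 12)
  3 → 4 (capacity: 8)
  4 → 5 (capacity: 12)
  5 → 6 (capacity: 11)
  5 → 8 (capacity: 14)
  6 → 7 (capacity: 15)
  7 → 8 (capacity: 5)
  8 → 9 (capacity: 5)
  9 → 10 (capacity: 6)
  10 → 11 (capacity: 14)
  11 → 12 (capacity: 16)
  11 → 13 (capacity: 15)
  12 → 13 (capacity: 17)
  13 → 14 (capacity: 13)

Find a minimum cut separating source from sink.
Min cut value = 5, edges: (8,9)

Min cut value: 5
Partition: S = [0, 1, 2, 3, 4, 5, 6, 7, 8], T = [9, 10, 11, 12, 13, 14]
Cut edges: (8,9)

By max-flow min-cut theorem, max flow = min cut = 5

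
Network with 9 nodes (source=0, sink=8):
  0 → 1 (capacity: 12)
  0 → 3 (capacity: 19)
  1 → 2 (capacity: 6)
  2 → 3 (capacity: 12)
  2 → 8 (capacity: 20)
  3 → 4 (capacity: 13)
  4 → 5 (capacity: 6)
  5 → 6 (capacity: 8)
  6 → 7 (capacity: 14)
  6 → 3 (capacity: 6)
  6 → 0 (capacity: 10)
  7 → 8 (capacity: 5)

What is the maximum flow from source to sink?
Maximum flow = 11

Max flow: 11

Flow assignment:
  0 → 1: 6/12
  0 → 3: 6/19
  1 → 2: 6/6
  2 → 8: 6/20
  3 → 4: 6/13
  4 → 5: 6/6
  5 → 6: 6/8
  6 → 7: 5/14
  6 → 0: 1/10
  7 → 8: 5/5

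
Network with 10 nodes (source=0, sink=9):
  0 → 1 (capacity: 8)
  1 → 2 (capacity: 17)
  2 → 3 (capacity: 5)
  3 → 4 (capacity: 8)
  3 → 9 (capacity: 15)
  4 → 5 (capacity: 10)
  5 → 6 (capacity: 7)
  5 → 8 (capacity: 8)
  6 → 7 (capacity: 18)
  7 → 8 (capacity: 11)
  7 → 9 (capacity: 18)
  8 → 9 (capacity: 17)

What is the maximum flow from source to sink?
Maximum flow = 5

Max flow: 5

Flow assignment:
  0 → 1: 5/8
  1 → 2: 5/17
  2 → 3: 5/5
  3 → 9: 5/15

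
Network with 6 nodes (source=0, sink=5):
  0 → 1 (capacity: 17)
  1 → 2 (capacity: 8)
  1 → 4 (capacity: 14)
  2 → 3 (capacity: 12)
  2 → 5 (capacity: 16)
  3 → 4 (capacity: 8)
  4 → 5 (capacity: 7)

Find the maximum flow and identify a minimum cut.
Max flow = 15, Min cut edges: (1,2), (4,5)

Maximum flow: 15
Minimum cut: (1,2), (4,5)
Partition: S = [0, 1, 3, 4], T = [2, 5]

Max-flow min-cut theorem verified: both equal 15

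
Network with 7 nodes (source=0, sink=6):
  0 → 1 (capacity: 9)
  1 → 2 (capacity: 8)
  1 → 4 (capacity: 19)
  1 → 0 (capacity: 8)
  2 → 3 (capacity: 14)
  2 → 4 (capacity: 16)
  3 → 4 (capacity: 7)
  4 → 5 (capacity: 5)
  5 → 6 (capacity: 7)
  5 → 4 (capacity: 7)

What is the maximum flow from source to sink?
Maximum flow = 5

Max flow: 5

Flow assignment:
  0 → 1: 5/9
  1 → 4: 5/19
  4 → 5: 5/5
  5 → 6: 5/7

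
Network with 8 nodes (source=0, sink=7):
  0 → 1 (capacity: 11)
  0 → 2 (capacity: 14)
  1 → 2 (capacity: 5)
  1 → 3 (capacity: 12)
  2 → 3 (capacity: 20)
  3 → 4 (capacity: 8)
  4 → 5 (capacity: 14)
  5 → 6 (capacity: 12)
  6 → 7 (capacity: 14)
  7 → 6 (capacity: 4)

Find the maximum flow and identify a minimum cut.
Max flow = 8, Min cut edges: (3,4)

Maximum flow: 8
Minimum cut: (3,4)
Partition: S = [0, 1, 2, 3], T = [4, 5, 6, 7]

Max-flow min-cut theorem verified: both equal 8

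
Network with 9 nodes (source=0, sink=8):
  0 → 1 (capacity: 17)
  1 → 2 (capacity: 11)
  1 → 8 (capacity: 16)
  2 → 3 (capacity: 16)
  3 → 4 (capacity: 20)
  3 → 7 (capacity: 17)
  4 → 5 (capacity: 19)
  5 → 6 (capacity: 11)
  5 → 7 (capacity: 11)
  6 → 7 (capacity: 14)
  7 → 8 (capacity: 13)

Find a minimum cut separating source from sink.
Min cut value = 17, edges: (0,1)

Min cut value: 17
Partition: S = [0], T = [1, 2, 3, 4, 5, 6, 7, 8]
Cut edges: (0,1)

By max-flow min-cut theorem, max flow = min cut = 17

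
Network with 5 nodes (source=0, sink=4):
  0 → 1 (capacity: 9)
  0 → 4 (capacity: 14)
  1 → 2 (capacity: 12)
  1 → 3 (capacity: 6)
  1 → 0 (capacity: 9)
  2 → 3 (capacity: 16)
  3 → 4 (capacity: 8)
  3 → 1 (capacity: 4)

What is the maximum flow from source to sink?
Maximum flow = 22

Max flow: 22

Flow assignment:
  0 → 1: 8/9
  0 → 4: 14/14
  1 → 2: 2/12
  1 → 3: 6/6
  2 → 3: 2/16
  3 → 4: 8/8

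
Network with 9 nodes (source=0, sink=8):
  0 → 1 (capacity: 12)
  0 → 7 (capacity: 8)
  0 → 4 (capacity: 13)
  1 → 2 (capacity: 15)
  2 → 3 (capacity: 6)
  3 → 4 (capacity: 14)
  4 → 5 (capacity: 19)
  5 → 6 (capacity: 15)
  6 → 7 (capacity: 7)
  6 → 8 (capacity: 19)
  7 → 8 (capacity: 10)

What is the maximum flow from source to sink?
Maximum flow = 23

Max flow: 23

Flow assignment:
  0 → 1: 6/12
  0 → 7: 8/8
  0 → 4: 9/13
  1 → 2: 6/15
  2 → 3: 6/6
  3 → 4: 6/14
  4 → 5: 15/19
  5 → 6: 15/15
  6 → 8: 15/19
  7 → 8: 8/10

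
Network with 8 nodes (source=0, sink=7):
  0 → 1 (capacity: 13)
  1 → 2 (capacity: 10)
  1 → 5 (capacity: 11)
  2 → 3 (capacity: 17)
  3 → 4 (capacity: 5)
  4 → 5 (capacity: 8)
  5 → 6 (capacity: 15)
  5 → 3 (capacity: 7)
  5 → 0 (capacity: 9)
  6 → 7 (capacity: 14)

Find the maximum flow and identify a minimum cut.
Max flow = 13, Min cut edges: (0,1)

Maximum flow: 13
Minimum cut: (0,1)
Partition: S = [0], T = [1, 2, 3, 4, 5, 6, 7]

Max-flow min-cut theorem verified: both equal 13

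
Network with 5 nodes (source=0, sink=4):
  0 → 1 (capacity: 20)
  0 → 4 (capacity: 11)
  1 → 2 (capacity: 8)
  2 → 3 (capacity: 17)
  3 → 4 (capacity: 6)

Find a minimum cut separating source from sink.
Min cut value = 17, edges: (0,4), (3,4)

Min cut value: 17
Partition: S = [0, 1, 2, 3], T = [4]
Cut edges: (0,4), (3,4)

By max-flow min-cut theorem, max flow = min cut = 17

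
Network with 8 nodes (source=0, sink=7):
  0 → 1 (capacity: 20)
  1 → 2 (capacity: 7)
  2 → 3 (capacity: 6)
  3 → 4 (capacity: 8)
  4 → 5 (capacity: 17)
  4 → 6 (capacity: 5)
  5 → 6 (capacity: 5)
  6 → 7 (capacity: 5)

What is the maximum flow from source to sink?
Maximum flow = 5

Max flow: 5

Flow assignment:
  0 → 1: 5/20
  1 → 2: 5/7
  2 → 3: 5/6
  3 → 4: 5/8
  4 → 6: 5/5
  6 → 7: 5/5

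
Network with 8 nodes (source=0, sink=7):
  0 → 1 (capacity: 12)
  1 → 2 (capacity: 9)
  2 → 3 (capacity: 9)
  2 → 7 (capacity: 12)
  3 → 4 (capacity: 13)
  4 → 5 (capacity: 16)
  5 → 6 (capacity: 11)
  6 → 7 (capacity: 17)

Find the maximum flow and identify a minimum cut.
Max flow = 9, Min cut edges: (1,2)

Maximum flow: 9
Minimum cut: (1,2)
Partition: S = [0, 1], T = [2, 3, 4, 5, 6, 7]

Max-flow min-cut theorem verified: both equal 9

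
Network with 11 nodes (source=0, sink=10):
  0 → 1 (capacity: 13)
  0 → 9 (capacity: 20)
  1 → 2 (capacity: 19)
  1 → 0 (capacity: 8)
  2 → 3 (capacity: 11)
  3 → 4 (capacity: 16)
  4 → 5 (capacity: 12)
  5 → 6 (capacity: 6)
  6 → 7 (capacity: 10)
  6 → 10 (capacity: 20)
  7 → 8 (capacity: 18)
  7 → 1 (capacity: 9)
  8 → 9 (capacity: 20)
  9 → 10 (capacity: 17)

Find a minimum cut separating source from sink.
Min cut value = 23, edges: (5,6), (9,10)

Min cut value: 23
Partition: S = [0, 1, 2, 3, 4, 5, 7, 8, 9], T = [6, 10]
Cut edges: (5,6), (9,10)

By max-flow min-cut theorem, max flow = min cut = 23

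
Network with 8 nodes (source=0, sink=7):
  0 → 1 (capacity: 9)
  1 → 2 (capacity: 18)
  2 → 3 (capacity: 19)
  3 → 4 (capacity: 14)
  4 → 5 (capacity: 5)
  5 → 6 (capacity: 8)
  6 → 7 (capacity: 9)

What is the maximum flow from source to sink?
Maximum flow = 5

Max flow: 5

Flow assignment:
  0 → 1: 5/9
  1 → 2: 5/18
  2 → 3: 5/19
  3 → 4: 5/14
  4 → 5: 5/5
  5 → 6: 5/8
  6 → 7: 5/9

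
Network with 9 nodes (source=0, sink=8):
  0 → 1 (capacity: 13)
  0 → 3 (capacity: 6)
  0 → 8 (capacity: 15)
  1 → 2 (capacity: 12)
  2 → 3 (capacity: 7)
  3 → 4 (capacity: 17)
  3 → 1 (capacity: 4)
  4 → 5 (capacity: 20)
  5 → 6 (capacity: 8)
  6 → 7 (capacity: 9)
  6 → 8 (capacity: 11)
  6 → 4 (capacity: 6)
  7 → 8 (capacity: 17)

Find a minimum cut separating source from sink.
Min cut value = 23, edges: (0,8), (5,6)

Min cut value: 23
Partition: S = [0, 1, 2, 3, 4, 5], T = [6, 7, 8]
Cut edges: (0,8), (5,6)

By max-flow min-cut theorem, max flow = min cut = 23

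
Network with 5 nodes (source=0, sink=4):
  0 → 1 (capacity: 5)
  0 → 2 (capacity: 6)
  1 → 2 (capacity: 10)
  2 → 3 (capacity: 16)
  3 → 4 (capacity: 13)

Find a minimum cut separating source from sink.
Min cut value = 11, edges: (0,1), (0,2)

Min cut value: 11
Partition: S = [0], T = [1, 2, 3, 4]
Cut edges: (0,1), (0,2)

By max-flow min-cut theorem, max flow = min cut = 11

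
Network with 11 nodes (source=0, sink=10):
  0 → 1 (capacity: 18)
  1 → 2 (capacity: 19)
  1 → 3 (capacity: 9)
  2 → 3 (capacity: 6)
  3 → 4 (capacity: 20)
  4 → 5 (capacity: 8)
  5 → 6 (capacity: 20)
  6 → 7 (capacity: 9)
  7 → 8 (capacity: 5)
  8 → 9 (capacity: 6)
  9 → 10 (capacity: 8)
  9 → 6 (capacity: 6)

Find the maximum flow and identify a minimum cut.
Max flow = 5, Min cut edges: (7,8)

Maximum flow: 5
Minimum cut: (7,8)
Partition: S = [0, 1, 2, 3, 4, 5, 6, 7], T = [8, 9, 10]

Max-flow min-cut theorem verified: both equal 5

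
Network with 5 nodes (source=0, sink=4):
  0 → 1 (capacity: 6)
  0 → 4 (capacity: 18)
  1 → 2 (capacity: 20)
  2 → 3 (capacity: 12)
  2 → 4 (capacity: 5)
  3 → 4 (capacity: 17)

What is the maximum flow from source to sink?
Maximum flow = 24

Max flow: 24

Flow assignment:
  0 → 1: 6/6
  0 → 4: 18/18
  1 → 2: 6/20
  2 → 3: 1/12
  2 → 4: 5/5
  3 → 4: 1/17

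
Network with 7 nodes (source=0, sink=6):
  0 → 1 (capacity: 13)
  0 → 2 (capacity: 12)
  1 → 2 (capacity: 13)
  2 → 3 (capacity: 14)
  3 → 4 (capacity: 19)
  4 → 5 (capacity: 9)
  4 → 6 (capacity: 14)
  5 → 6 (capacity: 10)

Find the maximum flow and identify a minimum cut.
Max flow = 14, Min cut edges: (2,3)

Maximum flow: 14
Minimum cut: (2,3)
Partition: S = [0, 1, 2], T = [3, 4, 5, 6]

Max-flow min-cut theorem verified: both equal 14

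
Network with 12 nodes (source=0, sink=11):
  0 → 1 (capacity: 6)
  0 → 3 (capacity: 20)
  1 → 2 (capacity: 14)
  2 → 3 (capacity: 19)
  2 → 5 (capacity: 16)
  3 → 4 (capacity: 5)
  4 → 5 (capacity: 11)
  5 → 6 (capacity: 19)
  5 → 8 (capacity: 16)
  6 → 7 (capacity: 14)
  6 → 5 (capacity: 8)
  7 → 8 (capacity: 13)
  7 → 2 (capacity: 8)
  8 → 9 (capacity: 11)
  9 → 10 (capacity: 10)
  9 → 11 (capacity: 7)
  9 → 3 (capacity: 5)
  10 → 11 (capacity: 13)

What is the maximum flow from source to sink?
Maximum flow = 11

Max flow: 11

Flow assignment:
  0 → 1: 6/6
  0 → 3: 5/20
  1 → 2: 6/14
  2 → 5: 6/16
  3 → 4: 5/5
  4 → 5: 5/11
  5 → 8: 11/16
  8 → 9: 11/11
  9 → 10: 4/10
  9 → 11: 7/7
  10 → 11: 4/13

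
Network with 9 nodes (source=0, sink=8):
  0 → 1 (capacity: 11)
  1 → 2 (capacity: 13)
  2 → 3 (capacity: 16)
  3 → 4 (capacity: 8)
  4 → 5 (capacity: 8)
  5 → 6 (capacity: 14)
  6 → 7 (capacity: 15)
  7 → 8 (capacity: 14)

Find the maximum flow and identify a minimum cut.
Max flow = 8, Min cut edges: (4,5)

Maximum flow: 8
Minimum cut: (4,5)
Partition: S = [0, 1, 2, 3, 4], T = [5, 6, 7, 8]

Max-flow min-cut theorem verified: both equal 8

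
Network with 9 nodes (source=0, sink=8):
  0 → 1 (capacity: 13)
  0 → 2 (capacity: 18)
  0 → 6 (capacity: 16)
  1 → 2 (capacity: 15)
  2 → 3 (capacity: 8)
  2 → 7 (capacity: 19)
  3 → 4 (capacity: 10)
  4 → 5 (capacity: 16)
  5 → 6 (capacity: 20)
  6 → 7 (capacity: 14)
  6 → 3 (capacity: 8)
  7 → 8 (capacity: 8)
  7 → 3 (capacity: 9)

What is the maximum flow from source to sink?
Maximum flow = 8

Max flow: 8

Flow assignment:
  0 → 1: 8/13
  1 → 2: 8/15
  2 → 7: 8/19
  7 → 8: 8/8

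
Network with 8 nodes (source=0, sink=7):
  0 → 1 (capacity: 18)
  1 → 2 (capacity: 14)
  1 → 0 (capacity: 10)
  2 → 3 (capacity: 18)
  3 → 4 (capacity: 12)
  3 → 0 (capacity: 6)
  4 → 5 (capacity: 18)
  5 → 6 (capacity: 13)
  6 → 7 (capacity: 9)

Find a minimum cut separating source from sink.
Min cut value = 9, edges: (6,7)

Min cut value: 9
Partition: S = [0, 1, 2, 3, 4, 5, 6], T = [7]
Cut edges: (6,7)

By max-flow min-cut theorem, max flow = min cut = 9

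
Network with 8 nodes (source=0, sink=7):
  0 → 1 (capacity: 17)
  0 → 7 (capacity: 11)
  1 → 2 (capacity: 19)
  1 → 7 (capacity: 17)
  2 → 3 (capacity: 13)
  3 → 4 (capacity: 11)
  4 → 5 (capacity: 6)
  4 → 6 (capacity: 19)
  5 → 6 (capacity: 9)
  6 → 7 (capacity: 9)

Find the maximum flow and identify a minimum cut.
Max flow = 28, Min cut edges: (0,1), (0,7)

Maximum flow: 28
Minimum cut: (0,1), (0,7)
Partition: S = [0], T = [1, 2, 3, 4, 5, 6, 7]

Max-flow min-cut theorem verified: both equal 28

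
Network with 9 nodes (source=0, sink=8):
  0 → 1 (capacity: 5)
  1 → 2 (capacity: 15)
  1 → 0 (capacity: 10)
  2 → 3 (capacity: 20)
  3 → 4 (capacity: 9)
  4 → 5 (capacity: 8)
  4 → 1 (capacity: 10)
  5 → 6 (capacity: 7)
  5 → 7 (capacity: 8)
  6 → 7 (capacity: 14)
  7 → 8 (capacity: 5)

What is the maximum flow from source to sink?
Maximum flow = 5

Max flow: 5

Flow assignment:
  0 → 1: 5/5
  1 → 2: 5/15
  2 → 3: 5/20
  3 → 4: 5/9
  4 → 5: 5/8
  5 → 7: 5/8
  7 → 8: 5/5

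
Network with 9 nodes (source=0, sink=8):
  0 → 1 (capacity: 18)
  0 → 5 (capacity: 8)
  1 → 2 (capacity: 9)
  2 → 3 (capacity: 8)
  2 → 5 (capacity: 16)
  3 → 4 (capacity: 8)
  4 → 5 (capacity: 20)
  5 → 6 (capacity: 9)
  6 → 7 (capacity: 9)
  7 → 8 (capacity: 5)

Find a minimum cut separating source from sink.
Min cut value = 5, edges: (7,8)

Min cut value: 5
Partition: S = [0, 1, 2, 3, 4, 5, 6, 7], T = [8]
Cut edges: (7,8)

By max-flow min-cut theorem, max flow = min cut = 5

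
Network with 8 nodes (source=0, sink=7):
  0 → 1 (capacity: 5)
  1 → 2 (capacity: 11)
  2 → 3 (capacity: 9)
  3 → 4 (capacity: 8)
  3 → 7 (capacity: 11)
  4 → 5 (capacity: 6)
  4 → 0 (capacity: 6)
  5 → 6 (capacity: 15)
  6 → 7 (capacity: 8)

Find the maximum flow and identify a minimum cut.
Max flow = 5, Min cut edges: (0,1)

Maximum flow: 5
Minimum cut: (0,1)
Partition: S = [0], T = [1, 2, 3, 4, 5, 6, 7]

Max-flow min-cut theorem verified: both equal 5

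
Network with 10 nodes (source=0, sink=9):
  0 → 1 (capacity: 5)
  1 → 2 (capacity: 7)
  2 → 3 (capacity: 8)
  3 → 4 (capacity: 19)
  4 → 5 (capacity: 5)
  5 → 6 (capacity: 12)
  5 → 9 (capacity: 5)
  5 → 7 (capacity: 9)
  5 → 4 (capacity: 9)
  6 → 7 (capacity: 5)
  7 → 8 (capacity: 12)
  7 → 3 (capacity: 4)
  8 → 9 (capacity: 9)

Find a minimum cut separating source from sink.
Min cut value = 5, edges: (4,5)

Min cut value: 5
Partition: S = [0, 1, 2, 3, 4], T = [5, 6, 7, 8, 9]
Cut edges: (4,5)

By max-flow min-cut theorem, max flow = min cut = 5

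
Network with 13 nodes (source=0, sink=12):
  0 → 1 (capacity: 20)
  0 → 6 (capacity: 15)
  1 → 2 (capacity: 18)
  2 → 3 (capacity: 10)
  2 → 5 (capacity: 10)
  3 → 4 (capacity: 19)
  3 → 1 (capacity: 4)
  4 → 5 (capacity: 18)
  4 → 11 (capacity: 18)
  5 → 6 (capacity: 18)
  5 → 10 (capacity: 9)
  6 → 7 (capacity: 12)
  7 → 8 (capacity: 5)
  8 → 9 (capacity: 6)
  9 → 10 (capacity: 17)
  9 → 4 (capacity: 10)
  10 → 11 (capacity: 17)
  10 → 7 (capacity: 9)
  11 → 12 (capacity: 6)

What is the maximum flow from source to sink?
Maximum flow = 6

Max flow: 6

Flow assignment:
  0 → 1: 6/20
  1 → 2: 10/18
  2 → 3: 4/10
  2 → 5: 6/10
  3 → 1: 4/4
  5 → 10: 6/9
  7 → 8: 5/5
  8 → 9: 5/6
  9 → 10: 5/17
  10 → 11: 6/17
  10 → 7: 5/9
  11 → 12: 6/6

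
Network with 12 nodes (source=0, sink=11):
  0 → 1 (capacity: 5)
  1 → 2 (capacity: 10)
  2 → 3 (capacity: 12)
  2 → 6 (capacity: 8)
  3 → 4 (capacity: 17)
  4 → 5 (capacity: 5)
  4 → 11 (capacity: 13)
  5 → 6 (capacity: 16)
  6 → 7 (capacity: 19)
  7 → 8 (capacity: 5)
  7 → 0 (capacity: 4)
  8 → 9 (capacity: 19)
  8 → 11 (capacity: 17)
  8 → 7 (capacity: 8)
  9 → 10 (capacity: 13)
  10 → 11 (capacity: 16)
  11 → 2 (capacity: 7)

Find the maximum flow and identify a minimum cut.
Max flow = 5, Min cut edges: (0,1)

Maximum flow: 5
Minimum cut: (0,1)
Partition: S = [0], T = [1, 2, 3, 4, 5, 6, 7, 8, 9, 10, 11]

Max-flow min-cut theorem verified: both equal 5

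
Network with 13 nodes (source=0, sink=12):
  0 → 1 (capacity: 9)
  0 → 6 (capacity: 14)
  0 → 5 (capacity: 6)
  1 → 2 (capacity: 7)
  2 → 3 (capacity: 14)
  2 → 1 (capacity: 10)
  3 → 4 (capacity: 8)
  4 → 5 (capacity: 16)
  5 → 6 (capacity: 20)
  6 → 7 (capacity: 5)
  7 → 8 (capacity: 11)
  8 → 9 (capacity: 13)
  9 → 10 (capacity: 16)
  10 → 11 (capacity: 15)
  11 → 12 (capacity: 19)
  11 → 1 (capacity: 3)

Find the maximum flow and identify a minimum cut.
Max flow = 5, Min cut edges: (6,7)

Maximum flow: 5
Minimum cut: (6,7)
Partition: S = [0, 1, 2, 3, 4, 5, 6], T = [7, 8, 9, 10, 11, 12]

Max-flow min-cut theorem verified: both equal 5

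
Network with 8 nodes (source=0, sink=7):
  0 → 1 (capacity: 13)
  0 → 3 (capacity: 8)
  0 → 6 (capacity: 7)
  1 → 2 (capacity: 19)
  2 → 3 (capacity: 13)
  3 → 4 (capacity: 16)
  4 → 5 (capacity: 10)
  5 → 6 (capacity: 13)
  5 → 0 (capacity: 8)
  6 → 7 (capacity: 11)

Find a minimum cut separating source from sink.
Min cut value = 11, edges: (6,7)

Min cut value: 11
Partition: S = [0, 1, 2, 3, 4, 5, 6], T = [7]
Cut edges: (6,7)

By max-flow min-cut theorem, max flow = min cut = 11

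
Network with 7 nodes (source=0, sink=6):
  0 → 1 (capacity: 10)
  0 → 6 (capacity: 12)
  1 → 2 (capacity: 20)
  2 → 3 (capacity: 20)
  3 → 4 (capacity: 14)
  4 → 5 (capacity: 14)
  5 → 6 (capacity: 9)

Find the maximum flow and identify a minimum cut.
Max flow = 21, Min cut edges: (0,6), (5,6)

Maximum flow: 21
Minimum cut: (0,6), (5,6)
Partition: S = [0, 1, 2, 3, 4, 5], T = [6]

Max-flow min-cut theorem verified: both equal 21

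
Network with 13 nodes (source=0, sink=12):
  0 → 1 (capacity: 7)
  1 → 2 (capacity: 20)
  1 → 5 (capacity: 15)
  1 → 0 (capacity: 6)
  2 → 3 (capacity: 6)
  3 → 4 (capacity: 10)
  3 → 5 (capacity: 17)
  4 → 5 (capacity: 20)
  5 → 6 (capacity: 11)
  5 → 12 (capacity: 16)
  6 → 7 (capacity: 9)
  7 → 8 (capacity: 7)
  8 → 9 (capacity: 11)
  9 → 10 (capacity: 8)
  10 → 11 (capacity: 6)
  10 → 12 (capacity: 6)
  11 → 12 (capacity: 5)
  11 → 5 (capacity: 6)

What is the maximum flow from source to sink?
Maximum flow = 7

Max flow: 7

Flow assignment:
  0 → 1: 7/7
  1 → 5: 7/15
  5 → 12: 7/16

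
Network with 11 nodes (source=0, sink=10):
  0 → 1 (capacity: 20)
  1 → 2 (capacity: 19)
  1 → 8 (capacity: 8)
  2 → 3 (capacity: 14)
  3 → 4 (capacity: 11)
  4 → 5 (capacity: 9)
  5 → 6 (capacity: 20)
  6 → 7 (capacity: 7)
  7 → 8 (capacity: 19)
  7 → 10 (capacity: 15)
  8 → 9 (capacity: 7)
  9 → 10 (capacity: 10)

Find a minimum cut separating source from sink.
Min cut value = 14, edges: (6,7), (8,9)

Min cut value: 14
Partition: S = [0, 1, 2, 3, 4, 5, 6, 8], T = [7, 9, 10]
Cut edges: (6,7), (8,9)

By max-flow min-cut theorem, max flow = min cut = 14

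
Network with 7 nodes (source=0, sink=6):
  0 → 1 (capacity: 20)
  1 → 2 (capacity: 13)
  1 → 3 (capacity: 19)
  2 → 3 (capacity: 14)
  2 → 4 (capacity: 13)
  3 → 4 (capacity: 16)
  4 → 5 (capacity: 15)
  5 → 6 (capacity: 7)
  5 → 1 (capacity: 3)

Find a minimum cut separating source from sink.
Min cut value = 7, edges: (5,6)

Min cut value: 7
Partition: S = [0, 1, 2, 3, 4, 5], T = [6]
Cut edges: (5,6)

By max-flow min-cut theorem, max flow = min cut = 7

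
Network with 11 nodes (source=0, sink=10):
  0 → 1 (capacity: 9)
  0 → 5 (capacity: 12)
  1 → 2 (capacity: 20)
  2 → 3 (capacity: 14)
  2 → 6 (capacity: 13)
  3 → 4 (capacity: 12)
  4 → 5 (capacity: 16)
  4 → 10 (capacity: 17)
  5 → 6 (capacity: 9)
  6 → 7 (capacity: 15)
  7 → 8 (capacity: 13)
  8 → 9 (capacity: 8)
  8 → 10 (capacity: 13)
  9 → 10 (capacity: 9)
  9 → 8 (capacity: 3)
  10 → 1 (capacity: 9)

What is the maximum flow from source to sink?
Maximum flow = 18

Max flow: 18

Flow assignment:
  0 → 1: 9/9
  0 → 5: 9/12
  1 → 2: 9/20
  2 → 3: 9/14
  3 → 4: 9/12
  4 → 10: 9/17
  5 → 6: 9/9
  6 → 7: 9/15
  7 → 8: 9/13
  8 → 10: 9/13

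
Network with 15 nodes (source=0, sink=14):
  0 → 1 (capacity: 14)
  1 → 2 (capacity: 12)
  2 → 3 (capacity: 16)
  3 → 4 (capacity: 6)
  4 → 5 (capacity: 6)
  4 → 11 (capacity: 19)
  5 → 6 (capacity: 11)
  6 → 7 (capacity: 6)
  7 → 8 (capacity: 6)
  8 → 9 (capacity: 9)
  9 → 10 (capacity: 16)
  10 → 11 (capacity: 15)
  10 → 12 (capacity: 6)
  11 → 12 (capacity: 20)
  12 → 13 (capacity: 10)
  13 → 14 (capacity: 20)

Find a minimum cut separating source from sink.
Min cut value = 6, edges: (3,4)

Min cut value: 6
Partition: S = [0, 1, 2, 3], T = [4, 5, 6, 7, 8, 9, 10, 11, 12, 13, 14]
Cut edges: (3,4)

By max-flow min-cut theorem, max flow = min cut = 6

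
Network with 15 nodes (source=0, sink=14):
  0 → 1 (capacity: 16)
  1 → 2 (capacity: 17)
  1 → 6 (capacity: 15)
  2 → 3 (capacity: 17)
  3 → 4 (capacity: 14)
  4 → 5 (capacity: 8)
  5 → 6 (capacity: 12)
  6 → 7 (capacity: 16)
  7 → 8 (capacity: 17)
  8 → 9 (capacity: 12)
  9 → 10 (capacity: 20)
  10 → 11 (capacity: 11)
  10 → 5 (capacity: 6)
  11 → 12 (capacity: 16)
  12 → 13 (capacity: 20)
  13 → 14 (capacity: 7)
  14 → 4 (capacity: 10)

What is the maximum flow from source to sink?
Maximum flow = 7

Max flow: 7

Flow assignment:
  0 → 1: 7/16
  1 → 2: 1/17
  1 → 6: 6/15
  2 → 3: 1/17
  3 → 4: 1/14
  4 → 5: 1/8
  5 → 6: 6/12
  6 → 7: 12/16
  7 → 8: 12/17
  8 → 9: 12/12
  9 → 10: 12/20
  10 → 11: 7/11
  10 → 5: 5/6
  11 → 12: 7/16
  12 → 13: 7/20
  13 → 14: 7/7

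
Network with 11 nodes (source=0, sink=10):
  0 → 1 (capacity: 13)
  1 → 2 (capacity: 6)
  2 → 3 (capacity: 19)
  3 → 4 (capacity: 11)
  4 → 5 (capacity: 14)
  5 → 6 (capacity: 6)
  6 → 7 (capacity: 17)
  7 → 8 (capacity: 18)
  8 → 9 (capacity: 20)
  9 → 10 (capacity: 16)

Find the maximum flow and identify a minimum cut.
Max flow = 6, Min cut edges: (5,6)

Maximum flow: 6
Minimum cut: (5,6)
Partition: S = [0, 1, 2, 3, 4, 5], T = [6, 7, 8, 9, 10]

Max-flow min-cut theorem verified: both equal 6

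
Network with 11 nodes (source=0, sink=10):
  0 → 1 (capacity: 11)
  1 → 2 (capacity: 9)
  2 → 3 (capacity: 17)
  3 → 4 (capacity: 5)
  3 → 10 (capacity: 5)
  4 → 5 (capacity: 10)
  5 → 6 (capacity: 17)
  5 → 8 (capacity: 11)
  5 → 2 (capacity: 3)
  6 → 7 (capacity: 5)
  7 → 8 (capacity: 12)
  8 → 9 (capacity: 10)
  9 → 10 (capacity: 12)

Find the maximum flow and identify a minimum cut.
Max flow = 9, Min cut edges: (1,2)

Maximum flow: 9
Minimum cut: (1,2)
Partition: S = [0, 1], T = [2, 3, 4, 5, 6, 7, 8, 9, 10]

Max-flow min-cut theorem verified: both equal 9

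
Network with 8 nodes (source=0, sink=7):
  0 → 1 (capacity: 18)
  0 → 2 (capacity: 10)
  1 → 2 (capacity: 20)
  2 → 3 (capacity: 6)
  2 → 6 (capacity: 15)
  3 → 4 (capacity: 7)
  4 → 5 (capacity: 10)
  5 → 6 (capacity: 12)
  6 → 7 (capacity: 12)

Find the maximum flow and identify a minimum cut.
Max flow = 12, Min cut edges: (6,7)

Maximum flow: 12
Minimum cut: (6,7)
Partition: S = [0, 1, 2, 3, 4, 5, 6], T = [7]

Max-flow min-cut theorem verified: both equal 12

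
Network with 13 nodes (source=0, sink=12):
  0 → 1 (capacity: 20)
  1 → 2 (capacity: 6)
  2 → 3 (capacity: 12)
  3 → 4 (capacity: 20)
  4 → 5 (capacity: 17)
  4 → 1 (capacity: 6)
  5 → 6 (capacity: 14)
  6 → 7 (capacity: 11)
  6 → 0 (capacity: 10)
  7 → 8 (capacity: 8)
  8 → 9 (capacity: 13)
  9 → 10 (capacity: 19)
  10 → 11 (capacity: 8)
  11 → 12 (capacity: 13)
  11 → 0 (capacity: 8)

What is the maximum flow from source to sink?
Maximum flow = 6

Max flow: 6

Flow assignment:
  0 → 1: 6/20
  1 → 2: 6/6
  2 → 3: 6/12
  3 → 4: 6/20
  4 → 5: 6/17
  5 → 6: 6/14
  6 → 7: 6/11
  7 → 8: 6/8
  8 → 9: 6/13
  9 → 10: 6/19
  10 → 11: 6/8
  11 → 12: 6/13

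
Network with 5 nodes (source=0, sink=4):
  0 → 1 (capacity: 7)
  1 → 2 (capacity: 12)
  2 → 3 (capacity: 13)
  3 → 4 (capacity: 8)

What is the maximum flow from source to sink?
Maximum flow = 7

Max flow: 7

Flow assignment:
  0 → 1: 7/7
  1 → 2: 7/12
  2 → 3: 7/13
  3 → 4: 7/8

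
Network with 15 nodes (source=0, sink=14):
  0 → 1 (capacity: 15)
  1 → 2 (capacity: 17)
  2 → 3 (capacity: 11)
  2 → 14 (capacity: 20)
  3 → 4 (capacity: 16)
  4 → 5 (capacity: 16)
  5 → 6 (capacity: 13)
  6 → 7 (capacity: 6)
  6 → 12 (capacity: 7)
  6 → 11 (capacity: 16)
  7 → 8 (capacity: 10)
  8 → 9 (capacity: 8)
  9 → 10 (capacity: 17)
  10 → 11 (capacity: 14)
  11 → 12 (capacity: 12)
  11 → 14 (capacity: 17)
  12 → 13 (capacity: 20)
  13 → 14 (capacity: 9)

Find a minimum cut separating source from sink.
Min cut value = 15, edges: (0,1)

Min cut value: 15
Partition: S = [0], T = [1, 2, 3, 4, 5, 6, 7, 8, 9, 10, 11, 12, 13, 14]
Cut edges: (0,1)

By max-flow min-cut theorem, max flow = min cut = 15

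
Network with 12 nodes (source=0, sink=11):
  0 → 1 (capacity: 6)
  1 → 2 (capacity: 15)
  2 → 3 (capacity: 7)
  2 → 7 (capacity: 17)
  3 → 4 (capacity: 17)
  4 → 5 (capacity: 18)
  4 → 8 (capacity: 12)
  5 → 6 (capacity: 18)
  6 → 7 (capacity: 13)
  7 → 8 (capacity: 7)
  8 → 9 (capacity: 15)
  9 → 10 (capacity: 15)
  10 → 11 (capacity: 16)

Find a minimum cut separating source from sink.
Min cut value = 6, edges: (0,1)

Min cut value: 6
Partition: S = [0], T = [1, 2, 3, 4, 5, 6, 7, 8, 9, 10, 11]
Cut edges: (0,1)

By max-flow min-cut theorem, max flow = min cut = 6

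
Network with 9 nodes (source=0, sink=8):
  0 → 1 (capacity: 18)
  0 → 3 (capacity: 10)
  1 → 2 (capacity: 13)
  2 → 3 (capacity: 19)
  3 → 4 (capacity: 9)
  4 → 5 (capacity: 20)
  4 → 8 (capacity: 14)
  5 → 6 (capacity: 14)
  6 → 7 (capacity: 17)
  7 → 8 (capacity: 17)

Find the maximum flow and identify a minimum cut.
Max flow = 9, Min cut edges: (3,4)

Maximum flow: 9
Minimum cut: (3,4)
Partition: S = [0, 1, 2, 3], T = [4, 5, 6, 7, 8]

Max-flow min-cut theorem verified: both equal 9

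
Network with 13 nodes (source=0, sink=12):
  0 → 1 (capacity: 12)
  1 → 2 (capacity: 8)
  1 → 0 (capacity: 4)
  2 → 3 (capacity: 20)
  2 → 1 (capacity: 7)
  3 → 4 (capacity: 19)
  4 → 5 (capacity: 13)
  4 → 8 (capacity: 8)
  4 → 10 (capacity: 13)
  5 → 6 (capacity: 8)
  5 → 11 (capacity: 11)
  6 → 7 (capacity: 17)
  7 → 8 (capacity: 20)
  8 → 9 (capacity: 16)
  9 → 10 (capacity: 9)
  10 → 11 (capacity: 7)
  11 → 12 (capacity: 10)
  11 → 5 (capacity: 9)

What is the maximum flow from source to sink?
Maximum flow = 8

Max flow: 8

Flow assignment:
  0 → 1: 8/12
  1 → 2: 8/8
  2 → 3: 8/20
  3 → 4: 8/19
  4 → 5: 8/13
  5 → 11: 8/11
  11 → 12: 8/10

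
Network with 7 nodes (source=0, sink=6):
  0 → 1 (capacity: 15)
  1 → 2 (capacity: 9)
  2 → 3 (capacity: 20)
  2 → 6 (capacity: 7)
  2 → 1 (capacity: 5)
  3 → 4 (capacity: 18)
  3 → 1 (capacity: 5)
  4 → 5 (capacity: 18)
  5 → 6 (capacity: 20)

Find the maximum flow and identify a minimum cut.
Max flow = 9, Min cut edges: (1,2)

Maximum flow: 9
Minimum cut: (1,2)
Partition: S = [0, 1], T = [2, 3, 4, 5, 6]

Max-flow min-cut theorem verified: both equal 9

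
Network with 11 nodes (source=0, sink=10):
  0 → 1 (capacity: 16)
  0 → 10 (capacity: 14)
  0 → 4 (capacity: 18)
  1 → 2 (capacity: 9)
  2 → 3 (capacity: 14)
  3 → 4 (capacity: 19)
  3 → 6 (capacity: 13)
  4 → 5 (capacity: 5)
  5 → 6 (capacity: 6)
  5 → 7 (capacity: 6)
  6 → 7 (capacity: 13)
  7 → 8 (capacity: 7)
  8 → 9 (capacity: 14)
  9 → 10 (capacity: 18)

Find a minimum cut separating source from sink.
Min cut value = 21, edges: (0,10), (7,8)

Min cut value: 21
Partition: S = [0, 1, 2, 3, 4, 5, 6, 7], T = [8, 9, 10]
Cut edges: (0,10), (7,8)

By max-flow min-cut theorem, max flow = min cut = 21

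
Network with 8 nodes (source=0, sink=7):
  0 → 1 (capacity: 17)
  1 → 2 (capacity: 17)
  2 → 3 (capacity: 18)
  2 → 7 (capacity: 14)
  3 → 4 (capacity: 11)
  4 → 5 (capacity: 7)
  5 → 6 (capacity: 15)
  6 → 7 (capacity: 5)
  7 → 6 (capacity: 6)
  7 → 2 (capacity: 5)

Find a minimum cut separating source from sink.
Min cut value = 17, edges: (1,2)

Min cut value: 17
Partition: S = [0, 1], T = [2, 3, 4, 5, 6, 7]
Cut edges: (1,2)

By max-flow min-cut theorem, max flow = min cut = 17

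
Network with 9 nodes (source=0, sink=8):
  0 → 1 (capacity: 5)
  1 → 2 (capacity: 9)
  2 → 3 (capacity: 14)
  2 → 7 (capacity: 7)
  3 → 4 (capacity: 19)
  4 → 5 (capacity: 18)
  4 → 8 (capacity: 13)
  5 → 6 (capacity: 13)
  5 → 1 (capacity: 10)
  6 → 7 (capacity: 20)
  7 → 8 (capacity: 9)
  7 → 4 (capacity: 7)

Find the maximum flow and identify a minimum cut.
Max flow = 5, Min cut edges: (0,1)

Maximum flow: 5
Minimum cut: (0,1)
Partition: S = [0], T = [1, 2, 3, 4, 5, 6, 7, 8]

Max-flow min-cut theorem verified: both equal 5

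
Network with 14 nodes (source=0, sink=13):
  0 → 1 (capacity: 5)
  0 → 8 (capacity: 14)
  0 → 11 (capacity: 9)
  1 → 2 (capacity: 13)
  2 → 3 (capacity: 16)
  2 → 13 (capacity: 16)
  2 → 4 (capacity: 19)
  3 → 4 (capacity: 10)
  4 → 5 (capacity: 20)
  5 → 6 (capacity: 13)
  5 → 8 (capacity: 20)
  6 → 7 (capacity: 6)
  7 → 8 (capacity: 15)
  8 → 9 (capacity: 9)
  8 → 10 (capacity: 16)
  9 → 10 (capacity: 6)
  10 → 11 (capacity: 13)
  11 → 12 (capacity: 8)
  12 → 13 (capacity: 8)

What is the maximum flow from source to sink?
Maximum flow = 13

Max flow: 13

Flow assignment:
  0 → 1: 5/5
  0 → 8: 8/14
  1 → 2: 5/13
  2 → 13: 5/16
  8 → 10: 8/16
  10 → 11: 8/13
  11 → 12: 8/8
  12 → 13: 8/8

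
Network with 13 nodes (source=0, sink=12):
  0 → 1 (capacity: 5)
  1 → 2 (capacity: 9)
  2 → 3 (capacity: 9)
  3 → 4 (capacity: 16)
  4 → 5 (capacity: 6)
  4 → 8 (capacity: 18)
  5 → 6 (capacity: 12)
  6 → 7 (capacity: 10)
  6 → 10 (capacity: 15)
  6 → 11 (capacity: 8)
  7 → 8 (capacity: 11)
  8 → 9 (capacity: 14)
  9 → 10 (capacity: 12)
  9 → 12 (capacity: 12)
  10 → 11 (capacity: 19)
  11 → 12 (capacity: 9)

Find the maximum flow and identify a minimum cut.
Max flow = 5, Min cut edges: (0,1)

Maximum flow: 5
Minimum cut: (0,1)
Partition: S = [0], T = [1, 2, 3, 4, 5, 6, 7, 8, 9, 10, 11, 12]

Max-flow min-cut theorem verified: both equal 5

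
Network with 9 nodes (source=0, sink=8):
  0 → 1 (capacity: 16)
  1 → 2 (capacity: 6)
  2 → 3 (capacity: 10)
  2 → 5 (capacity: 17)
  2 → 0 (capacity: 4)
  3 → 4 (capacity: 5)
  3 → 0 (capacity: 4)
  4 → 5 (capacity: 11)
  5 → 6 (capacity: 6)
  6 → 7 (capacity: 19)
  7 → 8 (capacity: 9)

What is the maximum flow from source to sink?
Maximum flow = 6

Max flow: 6

Flow assignment:
  0 → 1: 6/16
  1 → 2: 6/6
  2 → 5: 6/17
  5 → 6: 6/6
  6 → 7: 6/19
  7 → 8: 6/9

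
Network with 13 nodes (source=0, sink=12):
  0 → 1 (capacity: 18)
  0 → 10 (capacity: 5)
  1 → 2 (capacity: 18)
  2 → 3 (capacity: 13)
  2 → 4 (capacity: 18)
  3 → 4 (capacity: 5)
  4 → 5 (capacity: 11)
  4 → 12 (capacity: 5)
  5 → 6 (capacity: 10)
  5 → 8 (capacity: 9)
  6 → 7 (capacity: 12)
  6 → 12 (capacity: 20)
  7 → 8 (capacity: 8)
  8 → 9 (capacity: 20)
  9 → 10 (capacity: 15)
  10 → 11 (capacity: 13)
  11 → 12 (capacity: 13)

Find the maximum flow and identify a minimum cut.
Max flow = 21, Min cut edges: (0,10), (4,5), (4,12)

Maximum flow: 21
Minimum cut: (0,10), (4,5), (4,12)
Partition: S = [0, 1, 2, 3, 4], T = [5, 6, 7, 8, 9, 10, 11, 12]

Max-flow min-cut theorem verified: both equal 21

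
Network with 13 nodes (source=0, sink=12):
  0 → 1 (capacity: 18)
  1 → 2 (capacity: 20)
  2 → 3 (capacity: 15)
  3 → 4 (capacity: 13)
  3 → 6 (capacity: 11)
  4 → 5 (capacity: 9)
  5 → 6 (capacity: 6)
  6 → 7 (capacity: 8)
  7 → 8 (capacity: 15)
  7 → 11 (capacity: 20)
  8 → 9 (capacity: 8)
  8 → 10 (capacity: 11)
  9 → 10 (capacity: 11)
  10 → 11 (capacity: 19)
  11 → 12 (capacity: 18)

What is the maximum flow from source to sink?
Maximum flow = 8

Max flow: 8

Flow assignment:
  0 → 1: 8/18
  1 → 2: 8/20
  2 → 3: 8/15
  3 → 6: 8/11
  6 → 7: 8/8
  7 → 11: 8/20
  11 → 12: 8/18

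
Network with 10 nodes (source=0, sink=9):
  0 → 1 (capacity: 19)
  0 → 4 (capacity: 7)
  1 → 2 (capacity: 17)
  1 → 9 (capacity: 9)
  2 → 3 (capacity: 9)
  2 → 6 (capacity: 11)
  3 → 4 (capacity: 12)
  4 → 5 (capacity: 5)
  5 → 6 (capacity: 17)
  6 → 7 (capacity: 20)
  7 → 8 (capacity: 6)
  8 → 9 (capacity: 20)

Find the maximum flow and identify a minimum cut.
Max flow = 15, Min cut edges: (1,9), (7,8)

Maximum flow: 15
Minimum cut: (1,9), (7,8)
Partition: S = [0, 1, 2, 3, 4, 5, 6, 7], T = [8, 9]

Max-flow min-cut theorem verified: both equal 15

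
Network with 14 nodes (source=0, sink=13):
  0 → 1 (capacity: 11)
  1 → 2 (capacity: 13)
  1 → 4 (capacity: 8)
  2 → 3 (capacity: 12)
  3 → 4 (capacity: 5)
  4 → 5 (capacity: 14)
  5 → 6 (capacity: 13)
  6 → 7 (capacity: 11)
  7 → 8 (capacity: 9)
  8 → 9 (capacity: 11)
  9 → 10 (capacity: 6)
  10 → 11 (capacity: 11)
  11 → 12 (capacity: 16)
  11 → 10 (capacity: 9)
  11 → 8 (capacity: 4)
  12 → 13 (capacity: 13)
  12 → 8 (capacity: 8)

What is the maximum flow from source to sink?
Maximum flow = 6

Max flow: 6

Flow assignment:
  0 → 1: 6/11
  1 → 2: 3/13
  1 → 4: 3/8
  2 → 3: 3/12
  3 → 4: 3/5
  4 → 5: 6/14
  5 → 6: 6/13
  6 → 7: 6/11
  7 → 8: 6/9
  8 → 9: 6/11
  9 → 10: 6/6
  10 → 11: 6/11
  11 → 12: 6/16
  12 → 13: 6/13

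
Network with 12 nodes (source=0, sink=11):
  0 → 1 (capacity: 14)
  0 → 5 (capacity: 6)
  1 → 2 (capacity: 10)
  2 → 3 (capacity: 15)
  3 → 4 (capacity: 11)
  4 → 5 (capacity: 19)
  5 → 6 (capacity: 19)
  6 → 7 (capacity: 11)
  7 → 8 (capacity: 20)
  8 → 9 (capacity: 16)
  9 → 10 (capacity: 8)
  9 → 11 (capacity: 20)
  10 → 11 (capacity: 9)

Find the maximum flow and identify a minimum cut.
Max flow = 11, Min cut edges: (6,7)

Maximum flow: 11
Minimum cut: (6,7)
Partition: S = [0, 1, 2, 3, 4, 5, 6], T = [7, 8, 9, 10, 11]

Max-flow min-cut theorem verified: both equal 11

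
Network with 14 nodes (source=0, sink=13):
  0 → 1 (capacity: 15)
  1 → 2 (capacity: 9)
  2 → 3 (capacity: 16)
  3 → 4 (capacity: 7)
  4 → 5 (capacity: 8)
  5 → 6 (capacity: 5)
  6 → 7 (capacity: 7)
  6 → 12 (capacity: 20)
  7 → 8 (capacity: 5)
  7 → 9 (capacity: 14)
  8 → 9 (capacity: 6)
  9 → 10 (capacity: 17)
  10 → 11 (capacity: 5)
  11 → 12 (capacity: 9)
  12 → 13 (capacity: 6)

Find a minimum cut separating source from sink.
Min cut value = 5, edges: (5,6)

Min cut value: 5
Partition: S = [0, 1, 2, 3, 4, 5], T = [6, 7, 8, 9, 10, 11, 12, 13]
Cut edges: (5,6)

By max-flow min-cut theorem, max flow = min cut = 5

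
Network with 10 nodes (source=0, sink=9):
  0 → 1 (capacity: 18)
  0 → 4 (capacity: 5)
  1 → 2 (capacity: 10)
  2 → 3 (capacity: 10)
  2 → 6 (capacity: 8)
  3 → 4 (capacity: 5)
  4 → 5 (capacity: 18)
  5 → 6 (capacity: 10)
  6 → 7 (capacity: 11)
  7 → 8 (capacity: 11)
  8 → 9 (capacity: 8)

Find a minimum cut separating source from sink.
Min cut value = 8, edges: (8,9)

Min cut value: 8
Partition: S = [0, 1, 2, 3, 4, 5, 6, 7, 8], T = [9]
Cut edges: (8,9)

By max-flow min-cut theorem, max flow = min cut = 8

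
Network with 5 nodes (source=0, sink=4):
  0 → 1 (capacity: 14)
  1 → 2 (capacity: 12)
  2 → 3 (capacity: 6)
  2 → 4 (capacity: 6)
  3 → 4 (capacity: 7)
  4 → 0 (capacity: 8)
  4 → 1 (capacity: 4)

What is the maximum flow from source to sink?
Maximum flow = 12

Max flow: 12

Flow assignment:
  0 → 1: 12/14
  1 → 2: 12/12
  2 → 3: 6/6
  2 → 4: 6/6
  3 → 4: 6/7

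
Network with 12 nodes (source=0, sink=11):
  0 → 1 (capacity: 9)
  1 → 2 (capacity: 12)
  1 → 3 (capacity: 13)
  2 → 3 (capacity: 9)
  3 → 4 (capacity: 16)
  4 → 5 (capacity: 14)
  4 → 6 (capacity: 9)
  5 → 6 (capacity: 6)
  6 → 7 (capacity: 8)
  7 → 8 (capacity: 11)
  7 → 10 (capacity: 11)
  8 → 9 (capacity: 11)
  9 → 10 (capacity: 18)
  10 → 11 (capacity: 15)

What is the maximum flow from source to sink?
Maximum flow = 8

Max flow: 8

Flow assignment:
  0 → 1: 8/9
  1 → 3: 8/13
  3 → 4: 8/16
  4 → 6: 8/9
  6 → 7: 8/8
  7 → 10: 8/11
  10 → 11: 8/15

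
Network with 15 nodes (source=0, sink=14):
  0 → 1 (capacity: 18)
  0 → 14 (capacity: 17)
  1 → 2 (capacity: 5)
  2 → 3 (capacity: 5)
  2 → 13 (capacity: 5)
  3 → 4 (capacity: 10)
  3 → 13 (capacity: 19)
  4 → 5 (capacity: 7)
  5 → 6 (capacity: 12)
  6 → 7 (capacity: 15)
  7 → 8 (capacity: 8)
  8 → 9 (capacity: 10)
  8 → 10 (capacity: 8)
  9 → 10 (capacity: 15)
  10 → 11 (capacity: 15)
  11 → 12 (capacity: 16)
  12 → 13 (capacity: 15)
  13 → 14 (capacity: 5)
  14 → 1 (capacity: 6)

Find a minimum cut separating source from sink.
Min cut value = 22, edges: (0,14), (13,14)

Min cut value: 22
Partition: S = [0, 1, 2, 3, 4, 5, 6, 7, 8, 9, 10, 11, 12, 13], T = [14]
Cut edges: (0,14), (13,14)

By max-flow min-cut theorem, max flow = min cut = 22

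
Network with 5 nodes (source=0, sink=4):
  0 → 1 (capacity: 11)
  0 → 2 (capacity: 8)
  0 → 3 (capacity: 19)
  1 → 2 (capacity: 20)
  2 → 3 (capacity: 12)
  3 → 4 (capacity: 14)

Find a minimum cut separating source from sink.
Min cut value = 14, edges: (3,4)

Min cut value: 14
Partition: S = [0, 1, 2, 3], T = [4]
Cut edges: (3,4)

By max-flow min-cut theorem, max flow = min cut = 14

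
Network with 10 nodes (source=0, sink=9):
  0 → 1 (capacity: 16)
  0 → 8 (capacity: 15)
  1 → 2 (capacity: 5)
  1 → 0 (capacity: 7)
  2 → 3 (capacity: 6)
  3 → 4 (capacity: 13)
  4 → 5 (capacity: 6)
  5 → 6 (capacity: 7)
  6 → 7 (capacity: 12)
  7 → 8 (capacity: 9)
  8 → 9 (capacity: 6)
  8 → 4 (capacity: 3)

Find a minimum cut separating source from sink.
Min cut value = 6, edges: (8,9)

Min cut value: 6
Partition: S = [0, 1, 2, 3, 4, 5, 6, 7, 8], T = [9]
Cut edges: (8,9)

By max-flow min-cut theorem, max flow = min cut = 6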